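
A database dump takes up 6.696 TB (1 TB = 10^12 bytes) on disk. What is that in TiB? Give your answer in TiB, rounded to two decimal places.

6.09 TiB

6.696 TB × 1,000,000,000,000 bytes/TB = 6,696,000,000,000 bytes
1 TiB = 1,099,511,627,776 bytes
6,696,000,000,000 / 1,099,511,627,776 = 6.09 TiB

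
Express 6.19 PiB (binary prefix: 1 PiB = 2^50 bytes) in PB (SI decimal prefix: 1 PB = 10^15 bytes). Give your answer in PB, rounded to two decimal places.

6.97 PB

6.19 PiB = 6.19 × 2^50 bytes = 6,969,320,423,355,842.56 bytes
1 PB = 1,000,000,000,000,000 bytes
6,969,320,423,355,842.56 / 1,000,000,000,000,000 = 6.97 PB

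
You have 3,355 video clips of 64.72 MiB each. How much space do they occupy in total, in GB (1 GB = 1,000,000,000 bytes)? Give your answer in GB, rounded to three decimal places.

Total = 3,355 × 64.72 MiB = 217135.6 MiB
= 217135.6 × 1,048,576 bytes = 227,683,178,905.6 bytes
1 GB = 1,000,000,000 bytes
227,683,178,905.6 / 1,000,000,000 = 227.683 GB

227.683 GB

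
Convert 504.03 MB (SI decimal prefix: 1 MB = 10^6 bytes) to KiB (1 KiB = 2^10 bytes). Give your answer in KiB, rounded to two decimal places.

492,216.80 KiB

504.03 MB = 504.03 × 10^6 bytes = 504,030,000 bytes
1 KiB = 1,024 bytes
504,030,000 / 1,024 = 492,216.80 KiB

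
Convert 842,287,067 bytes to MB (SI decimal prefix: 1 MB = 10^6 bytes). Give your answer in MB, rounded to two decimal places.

842,287,067 bytes given.
1 MB = 10^6 bytes = 1,000,000 bytes
842,287,067 / 1,000,000 = 842.29 MB

842.29 MB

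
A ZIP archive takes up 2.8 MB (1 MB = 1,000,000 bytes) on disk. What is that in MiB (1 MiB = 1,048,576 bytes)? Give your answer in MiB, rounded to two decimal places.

2.67 MiB

2.8 MB = 2.8 × 10^6 bytes = 2,800,000 bytes
1 MiB = 1,048,576 bytes
2,800,000 / 1,048,576 = 2.67 MiB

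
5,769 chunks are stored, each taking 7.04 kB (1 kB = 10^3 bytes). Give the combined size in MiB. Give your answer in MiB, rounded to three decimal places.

38.732 MiB

Total = 5,769 × 7.04 kB = 40613.76 kB
= 40613.76 × 1,000 bytes = 40,613,760 bytes
1 MiB = 1,048,576 bytes
40,613,760 / 1,048,576 = 38.732 MiB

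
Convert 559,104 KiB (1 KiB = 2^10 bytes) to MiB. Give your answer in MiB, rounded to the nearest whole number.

546 MiB

559,104 KiB = 559,104 × 2^10 bytes = 572,522,496 bytes
1 MiB = 1,048,576 bytes
572,522,496 / 1,048,576 = 546 MiB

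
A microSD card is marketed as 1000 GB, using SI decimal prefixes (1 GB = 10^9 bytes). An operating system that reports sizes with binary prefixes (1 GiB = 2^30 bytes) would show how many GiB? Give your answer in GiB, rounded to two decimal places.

931.32 GiB

1000 GB × 1,000,000,000 bytes/GB = 1,000,000,000,000 bytes
1 GiB = 2^30 bytes = 1,073,741,824 bytes
1,000,000,000,000 / 1,073,741,824 = 931.32 GiB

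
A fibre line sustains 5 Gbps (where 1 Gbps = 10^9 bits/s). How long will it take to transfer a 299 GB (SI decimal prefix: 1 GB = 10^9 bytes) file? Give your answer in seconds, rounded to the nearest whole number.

299 GB = 299,000,000,000 bytes = 2,392,000,000,000 bits
5 Gbps = 5,000,000,000 bits/s
time = 2,392,000,000,000 / 5,000,000,000 = 478 s

478 seconds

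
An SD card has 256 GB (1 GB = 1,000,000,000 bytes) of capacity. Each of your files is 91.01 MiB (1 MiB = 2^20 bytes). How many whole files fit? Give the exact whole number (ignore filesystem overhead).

Capacity: 256 GB = 256,000,000,000 bytes
Per item: 91.01 MiB = 95,430,901.76 bytes
⌊256,000,000,000 / 95,430,901.76⌋ = 2,682

2,682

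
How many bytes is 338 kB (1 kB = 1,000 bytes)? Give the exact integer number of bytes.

338 × 1,000 = 338,000 bytes  (1 kB = 10^3 bytes)

338,000 bytes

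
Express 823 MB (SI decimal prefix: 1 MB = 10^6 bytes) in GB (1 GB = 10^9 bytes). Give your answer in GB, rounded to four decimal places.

823 MB = 823 × 10^6 bytes = 823,000,000 bytes
1 GB = 10^9 bytes = 1,000,000,000 bytes
823,000,000 / 1,000,000,000 = 0.8230 GB

0.8230 GB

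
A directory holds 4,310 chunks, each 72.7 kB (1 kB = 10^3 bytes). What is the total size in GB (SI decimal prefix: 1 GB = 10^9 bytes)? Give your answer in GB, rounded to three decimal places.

0.313 GB

Total = 4,310 × 72.7 kB = 313,337 kB
= 313,337 × 1,000 bytes = 313,337,000 bytes
1 GB = 1,000,000,000 bytes
313,337,000 / 1,000,000,000 = 0.313 GB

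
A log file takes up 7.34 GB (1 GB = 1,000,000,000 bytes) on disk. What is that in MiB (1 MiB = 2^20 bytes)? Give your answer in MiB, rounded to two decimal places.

6,999.97 MiB

7.34 GB = 7.34 × 10^9 bytes = 7,340,000,000 bytes
1 MiB = 1,048,576 bytes
7,340,000,000 / 1,048,576 = 6,999.97 MiB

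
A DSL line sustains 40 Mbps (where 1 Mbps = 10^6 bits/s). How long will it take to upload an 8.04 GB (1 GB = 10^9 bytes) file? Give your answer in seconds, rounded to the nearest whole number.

1,608 seconds

8.04 GB = 8,040,000,000 bytes = 64,320,000,000 bits
40 Mbps = 40,000,000 bits/s
time = 64,320,000,000 / 40,000,000 = 1,608 s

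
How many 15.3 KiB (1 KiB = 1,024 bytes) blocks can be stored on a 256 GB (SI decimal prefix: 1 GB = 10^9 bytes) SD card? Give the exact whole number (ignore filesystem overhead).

16,339,869

Capacity: 256 GB = 256,000,000,000 bytes
Per item: 15.3 KiB = 15,667.2 bytes
⌊256,000,000,000 / 15,667.2⌋ = 16,339,869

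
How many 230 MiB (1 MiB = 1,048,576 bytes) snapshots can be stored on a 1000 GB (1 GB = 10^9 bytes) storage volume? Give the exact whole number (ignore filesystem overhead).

Capacity: 1000 GB = 1,000,000,000,000 bytes
Per item: 230 MiB = 241,172,480 bytes
⌊1,000,000,000,000 / 241,172,480⌋ = 4,146

4,146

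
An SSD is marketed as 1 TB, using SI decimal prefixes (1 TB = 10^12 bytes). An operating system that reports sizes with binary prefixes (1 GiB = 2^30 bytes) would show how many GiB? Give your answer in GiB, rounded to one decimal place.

1 TB × 1,000,000,000,000 bytes/TB = 1,000,000,000,000 bytes
1 GiB = 2^30 bytes = 1,073,741,824 bytes
1,000,000,000,000 / 1,073,741,824 = 931.3 GiB

931.3 GiB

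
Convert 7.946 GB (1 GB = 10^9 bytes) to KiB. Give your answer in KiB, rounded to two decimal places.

7.946 GB × 1,000,000,000 bytes/GB = 7,946,000,000 bytes
1 KiB = 1,024 bytes
7,946,000,000 / 1,024 = 7,759,765.63 KiB

7,759,765.63 KiB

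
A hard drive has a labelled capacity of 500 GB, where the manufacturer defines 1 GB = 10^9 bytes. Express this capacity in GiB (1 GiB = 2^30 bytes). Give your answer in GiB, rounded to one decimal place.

500 GB × 1,000,000,000 bytes/GB = 500,000,000,000 bytes
1 GiB = 2^30 bytes = 1,073,741,824 bytes
500,000,000,000 / 1,073,741,824 = 465.7 GiB

465.7 GiB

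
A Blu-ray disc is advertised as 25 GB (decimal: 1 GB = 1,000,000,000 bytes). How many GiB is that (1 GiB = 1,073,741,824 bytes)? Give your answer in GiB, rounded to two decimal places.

23.28 GiB

25 GB = 25 × 10^9 bytes = 25,000,000,000 bytes
1 GiB = 1,073,741,824 bytes
25,000,000,000 / 1,073,741,824 = 23.28 GiB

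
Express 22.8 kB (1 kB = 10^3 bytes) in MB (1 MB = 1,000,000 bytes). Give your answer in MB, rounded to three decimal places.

22.8 kB × 1,000 bytes/kB = 22,800 bytes
1 MB = 10^6 bytes = 1,000,000 bytes
22,800 / 1,000,000 = 0.023 MB

0.023 MB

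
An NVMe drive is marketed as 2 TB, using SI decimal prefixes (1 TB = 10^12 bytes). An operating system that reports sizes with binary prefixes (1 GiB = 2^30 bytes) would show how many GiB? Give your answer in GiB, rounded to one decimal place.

1,862.6 GiB

2 TB = 2 × 10^12 bytes = 2,000,000,000,000 bytes
1 GiB = 1,073,741,824 bytes
2,000,000,000,000 / 1,073,741,824 = 1,862.6 GiB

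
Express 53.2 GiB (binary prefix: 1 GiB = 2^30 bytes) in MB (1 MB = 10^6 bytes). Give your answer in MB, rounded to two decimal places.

57,123.07 MB

53.2 GiB × 1,073,741,824 bytes/GiB = 57,123,065,036.8 bytes
1 MB = 10^6 bytes = 1,000,000 bytes
57,123,065,036.8 / 1,000,000 = 57,123.07 MB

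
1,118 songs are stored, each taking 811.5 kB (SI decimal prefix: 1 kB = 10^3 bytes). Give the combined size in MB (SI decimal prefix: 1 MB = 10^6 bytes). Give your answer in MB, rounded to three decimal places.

907.257 MB

Total = 1,118 × 811.5 kB = 907,257 kB
= 907,257 × 1,000 bytes = 907,257,000 bytes
1 MB = 1,000,000 bytes
907,257,000 / 1,000,000 = 907.257 MB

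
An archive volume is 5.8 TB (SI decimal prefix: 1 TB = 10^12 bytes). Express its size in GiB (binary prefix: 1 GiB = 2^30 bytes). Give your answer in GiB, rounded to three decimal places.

5.8 TB × 1,000,000,000,000 bytes/TB = 5,800,000,000,000 bytes
1 GiB = 2^30 bytes = 1,073,741,824 bytes
5,800,000,000,000 / 1,073,741,824 = 5,401.671 GiB

5,401.671 GiB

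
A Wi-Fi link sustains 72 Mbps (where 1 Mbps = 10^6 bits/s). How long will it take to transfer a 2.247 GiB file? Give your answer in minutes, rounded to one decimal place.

4.5 minutes

2.247 GiB = 2,412,697,878.528 bytes = 19,301,583,028.224 bits
72 Mbps = 72,000,000 bits/s
time = 19,301,583,028.224 / 72,000,000 = 268.08 s
268.08 s / 60 = 4.5 minutes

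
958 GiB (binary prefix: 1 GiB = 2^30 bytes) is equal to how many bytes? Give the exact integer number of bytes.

958 × 1,073,741,824 = 1,028,644,667,392 bytes  (1 GiB = 2^30 bytes)

1,028,644,667,392 bytes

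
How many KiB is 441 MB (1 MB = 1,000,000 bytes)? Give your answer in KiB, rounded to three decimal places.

430,664.063 KiB

441 MB = 441 × 10^6 bytes = 441,000,000 bytes
1 KiB = 2^10 bytes = 1,024 bytes
441,000,000 / 1,024 = 430,664.063 KiB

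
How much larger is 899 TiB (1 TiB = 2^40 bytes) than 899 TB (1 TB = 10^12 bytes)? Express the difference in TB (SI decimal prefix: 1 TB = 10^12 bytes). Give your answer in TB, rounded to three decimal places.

89.461 TB

899 TiB = 899 × 1,099,511,627,776 = 988,460,953,370,624 bytes
899 TB = 899 × 1,000,000,000,000 = 899,000,000,000,000 bytes
difference = 89,460,953,370,624 bytes
89,460,953,370,624 / 1,000,000,000,000 = 89.461 TB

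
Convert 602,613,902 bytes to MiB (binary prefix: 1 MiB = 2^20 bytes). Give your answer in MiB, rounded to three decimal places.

574.697 MiB

602,613,902 bytes given.
1 MiB = 1,048,576 bytes
602,613,902 / 1,048,576 = 574.697 MiB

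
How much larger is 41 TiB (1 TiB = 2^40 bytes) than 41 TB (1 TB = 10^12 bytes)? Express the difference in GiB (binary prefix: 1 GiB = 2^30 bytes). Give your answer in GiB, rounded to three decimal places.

3,799.774 GiB

41 TiB = 41 × 1,099,511,627,776 = 45,079,976,738,816 bytes
41 TB = 41 × 1,000,000,000,000 = 41,000,000,000,000 bytes
difference = 4,079,976,738,816 bytes
4,079,976,738,816 / 1,073,741,824 = 3,799.774 GiB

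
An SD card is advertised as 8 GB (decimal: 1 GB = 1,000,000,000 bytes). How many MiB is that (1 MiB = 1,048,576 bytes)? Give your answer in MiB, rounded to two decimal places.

8 GB = 8 × 10^9 bytes = 8,000,000,000 bytes
1 MiB = 1,048,576 bytes
8,000,000,000 / 1,048,576 = 7,629.39 MiB

7,629.39 MiB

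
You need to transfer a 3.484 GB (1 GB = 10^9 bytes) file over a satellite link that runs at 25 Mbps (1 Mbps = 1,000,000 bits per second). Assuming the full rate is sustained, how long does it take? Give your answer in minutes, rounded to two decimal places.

18.58 minutes

3.484 GB = 3,484,000,000 bytes = 27,872,000,000 bits
25 Mbps = 25,000,000 bits/s
time = 27,872,000,000 / 25,000,000 = 1,114.880 s
1,114.880 s / 60 = 18.58 minutes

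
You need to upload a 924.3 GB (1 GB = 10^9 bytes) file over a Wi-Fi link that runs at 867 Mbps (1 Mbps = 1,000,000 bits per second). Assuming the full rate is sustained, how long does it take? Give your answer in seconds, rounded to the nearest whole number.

924.3 GB = 924,300,000,000 bytes = 7,394,400,000,000 bits
867 Mbps = 867,000,000 bits/s
time = 7,394,400,000,000 / 867,000,000 = 8,529 s

8,529 seconds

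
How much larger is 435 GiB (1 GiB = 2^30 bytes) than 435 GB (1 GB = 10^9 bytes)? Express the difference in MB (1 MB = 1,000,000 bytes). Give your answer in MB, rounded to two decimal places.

435 GiB = 435 × 1,073,741,824 = 467,077,693,440 bytes
435 GB = 435 × 1,000,000,000 = 435,000,000,000 bytes
difference = 32,077,693,440 bytes
32,077,693,440 / 1,000,000 = 32,077.69 MB

32,077.69 MB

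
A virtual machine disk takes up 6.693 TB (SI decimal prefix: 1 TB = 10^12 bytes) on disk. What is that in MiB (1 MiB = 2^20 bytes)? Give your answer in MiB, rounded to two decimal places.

6,382,942.20 MiB

6.693 TB × 1,000,000,000,000 bytes/TB = 6,693,000,000,000 bytes
1 MiB = 1,048,576 bytes
6,693,000,000,000 / 1,048,576 = 6,382,942.20 MiB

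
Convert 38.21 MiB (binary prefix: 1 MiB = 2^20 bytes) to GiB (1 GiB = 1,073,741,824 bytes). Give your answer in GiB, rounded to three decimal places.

38.21 MiB = 38.21 × 2^20 bytes = 40,066,088.96 bytes
1 GiB = 1,073,741,824 bytes
40,066,088.96 / 1,073,741,824 = 0.037 GiB

0.037 GiB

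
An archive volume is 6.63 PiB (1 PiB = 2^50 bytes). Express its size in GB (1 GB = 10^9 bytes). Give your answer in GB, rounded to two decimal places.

6.63 PiB = 6.63 × 2^50 bytes = 7,464,716,382,366,597.12 bytes
1 GB = 1,000,000,000 bytes
7,464,716,382,366,597.12 / 1,000,000,000 = 7,464,716.38 GB

7,464,716.38 GB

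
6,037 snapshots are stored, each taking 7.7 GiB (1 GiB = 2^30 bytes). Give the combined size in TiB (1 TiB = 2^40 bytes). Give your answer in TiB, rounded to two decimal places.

45.40 TiB

Total = 6,037 × 7.7 GiB = 46484.9 GiB
= 46484.9 × 1,073,741,824 bytes = 49,912,781,314,457.6 bytes
1 TiB = 1,099,511,627,776 bytes
49,912,781,314,457.6 / 1,099,511,627,776 = 45.40 TiB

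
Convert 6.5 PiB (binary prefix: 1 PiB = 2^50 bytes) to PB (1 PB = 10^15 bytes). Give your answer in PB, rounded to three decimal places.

7.318 PB

6.5 PiB × 1,125,899,906,842,624 bytes/PiB = 7,318,349,394,477,056 bytes
1 PB = 10^15 bytes = 1,000,000,000,000,000 bytes
7,318,349,394,477,056 / 1,000,000,000,000,000 = 7.318 PB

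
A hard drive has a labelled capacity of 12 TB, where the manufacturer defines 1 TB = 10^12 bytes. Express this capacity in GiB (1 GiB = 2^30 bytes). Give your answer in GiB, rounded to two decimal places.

12 TB = 12 × 10^12 bytes = 12,000,000,000,000 bytes
1 GiB = 1,073,741,824 bytes
12,000,000,000,000 / 1,073,741,824 = 11,175.87 GiB

11,175.87 GiB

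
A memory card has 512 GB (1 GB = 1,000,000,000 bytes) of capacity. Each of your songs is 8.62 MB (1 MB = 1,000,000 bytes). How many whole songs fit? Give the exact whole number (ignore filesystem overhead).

59,396

Capacity: 512 GB = 512,000,000,000 bytes
Per item: 8.62 MB = 8,620,000 bytes
⌊512,000,000,000 / 8,620,000⌋ = 59,396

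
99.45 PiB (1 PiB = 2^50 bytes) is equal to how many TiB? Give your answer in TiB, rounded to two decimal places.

101,836.80 TiB

99.45 PiB = 99.45 × 2^50 bytes = 111,970,745,735,498,956.8 bytes
1 TiB = 1,099,511,627,776 bytes
111,970,745,735,498,956.8 / 1,099,511,627,776 = 101,836.80 TiB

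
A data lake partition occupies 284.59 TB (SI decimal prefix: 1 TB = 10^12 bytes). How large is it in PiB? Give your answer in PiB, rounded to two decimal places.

0.25 PiB

284.59 TB × 1,000,000,000,000 bytes/TB = 284,590,000,000,000 bytes
1 PiB = 1,125,899,906,842,624 bytes
284,590,000,000,000 / 1,125,899,906,842,624 = 0.25 PiB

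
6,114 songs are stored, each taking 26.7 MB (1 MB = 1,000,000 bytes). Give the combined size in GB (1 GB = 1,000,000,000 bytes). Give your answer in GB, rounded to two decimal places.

Total = 6,114 × 26.7 MB = 163243.8 MB
= 163243.8 × 1,000,000 bytes = 163,243,800,000 bytes
1 GB = 1,000,000,000 bytes
163,243,800,000 / 1,000,000,000 = 163.24 GB

163.24 GB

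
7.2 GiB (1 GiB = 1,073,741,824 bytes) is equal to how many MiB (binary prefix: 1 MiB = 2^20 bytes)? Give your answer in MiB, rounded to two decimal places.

7.2 GiB × 1,073,741,824 bytes/GiB = 7,730,941,132.8 bytes
1 MiB = 2^20 bytes = 1,048,576 bytes
7,730,941,132.8 / 1,048,576 = 7,372.80 MiB

7,372.80 MiB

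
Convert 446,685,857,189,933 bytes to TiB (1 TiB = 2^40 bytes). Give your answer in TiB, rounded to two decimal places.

406.26 TiB

446,685,857,189,933 bytes given.
1 TiB = 1,099,511,627,776 bytes
446,685,857,189,933 / 1,099,511,627,776 = 406.26 TiB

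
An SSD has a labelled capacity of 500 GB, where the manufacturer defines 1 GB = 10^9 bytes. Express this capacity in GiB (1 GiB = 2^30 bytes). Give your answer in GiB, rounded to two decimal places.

465.66 GiB

500 GB = 500 × 10^9 bytes = 500,000,000,000 bytes
1 GiB = 2^30 bytes = 1,073,741,824 bytes
500,000,000,000 / 1,073,741,824 = 465.66 GiB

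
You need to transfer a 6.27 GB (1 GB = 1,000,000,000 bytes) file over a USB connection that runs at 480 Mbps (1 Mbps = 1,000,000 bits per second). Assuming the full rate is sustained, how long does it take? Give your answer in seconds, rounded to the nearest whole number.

6.27 GB = 6,270,000,000 bytes = 50,160,000,000 bits
480 Mbps = 480,000,000 bits/s
time = 50,160,000,000 / 480,000,000 = 105 s

105 seconds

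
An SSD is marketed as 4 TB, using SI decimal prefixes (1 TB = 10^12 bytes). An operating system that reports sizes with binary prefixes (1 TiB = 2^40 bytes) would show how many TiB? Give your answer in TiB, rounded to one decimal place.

3.6 TiB

4 TB × 1,000,000,000,000 bytes/TB = 4,000,000,000,000 bytes
1 TiB = 2^40 bytes = 1,099,511,627,776 bytes
4,000,000,000,000 / 1,099,511,627,776 = 3.6 TiB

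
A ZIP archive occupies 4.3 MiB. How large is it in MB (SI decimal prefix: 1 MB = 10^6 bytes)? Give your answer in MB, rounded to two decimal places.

4.51 MB

4.3 MiB = 4.3 × 2^20 bytes = 4,508,876.8 bytes
1 MB = 1,000,000 bytes
4,508,876.8 / 1,000,000 = 4.51 MB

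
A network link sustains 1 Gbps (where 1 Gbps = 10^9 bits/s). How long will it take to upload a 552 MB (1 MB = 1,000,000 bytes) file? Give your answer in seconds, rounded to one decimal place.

552 MB = 552,000,000 bytes = 4,416,000,000 bits
1 Gbps = 1,000,000,000 bits/s
time = 4,416,000,000 / 1,000,000,000 = 4.4 s

4.4 seconds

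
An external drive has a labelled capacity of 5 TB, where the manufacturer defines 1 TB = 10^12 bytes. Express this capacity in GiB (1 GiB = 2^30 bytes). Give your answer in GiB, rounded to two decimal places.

4,656.61 GiB

5 TB = 5 × 10^12 bytes = 5,000,000,000,000 bytes
1 GiB = 1,073,741,824 bytes
5,000,000,000,000 / 1,073,741,824 = 4,656.61 GiB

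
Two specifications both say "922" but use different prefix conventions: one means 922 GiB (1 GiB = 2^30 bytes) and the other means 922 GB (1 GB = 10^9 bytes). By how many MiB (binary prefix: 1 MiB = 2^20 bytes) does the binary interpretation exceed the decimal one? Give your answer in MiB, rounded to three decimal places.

64,840.280 MiB

922 GiB = 922 × 1,073,741,824 = 989,989,961,728 bytes
922 GB = 922 × 1,000,000,000 = 922,000,000,000 bytes
difference = 67,989,961,728 bytes
67,989,961,728 / 1,048,576 = 64,840.280 MiB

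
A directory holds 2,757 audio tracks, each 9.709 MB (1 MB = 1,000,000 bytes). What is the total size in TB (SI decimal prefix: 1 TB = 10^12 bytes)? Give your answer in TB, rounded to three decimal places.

Total = 2,757 × 9.709 MB = 26767.713 MB
= 26767.713 × 1,000,000 bytes = 26,767,713,000 bytes
1 TB = 1,000,000,000,000 bytes
26,767,713,000 / 1,000,000,000,000 = 0.027 TB

0.027 TB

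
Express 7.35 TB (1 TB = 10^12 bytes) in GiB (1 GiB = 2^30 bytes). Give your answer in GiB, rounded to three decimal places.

6,845.221 GiB

7.35 TB = 7.35 × 10^12 bytes = 7,350,000,000,000 bytes
1 GiB = 1,073,741,824 bytes
7,350,000,000,000 / 1,073,741,824 = 6,845.221 GiB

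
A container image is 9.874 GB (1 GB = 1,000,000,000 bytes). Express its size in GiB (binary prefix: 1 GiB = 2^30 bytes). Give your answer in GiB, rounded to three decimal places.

9.874 GB × 1,000,000,000 bytes/GB = 9,874,000,000 bytes
1 GiB = 2^30 bytes = 1,073,741,824 bytes
9,874,000,000 / 1,073,741,824 = 9.196 GiB

9.196 GiB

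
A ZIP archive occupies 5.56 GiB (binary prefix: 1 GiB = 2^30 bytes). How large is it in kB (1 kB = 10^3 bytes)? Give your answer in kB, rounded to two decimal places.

5,970,004.54 kB

5.56 GiB = 5.56 × 2^30 bytes = 5,970,004,541.44 bytes
1 kB = 1,000 bytes
5,970,004,541.44 / 1,000 = 5,970,004.54 kB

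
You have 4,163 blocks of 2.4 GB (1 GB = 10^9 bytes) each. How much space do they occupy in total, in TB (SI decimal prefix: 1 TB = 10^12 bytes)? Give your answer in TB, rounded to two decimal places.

9.99 TB

Total = 4,163 × 2.4 GB = 9991.2 GB
= 9991.2 × 1,000,000,000 bytes = 9,991,200,000,000 bytes
1 TB = 1,000,000,000,000 bytes
9,991,200,000,000 / 1,000,000,000,000 = 9.99 TB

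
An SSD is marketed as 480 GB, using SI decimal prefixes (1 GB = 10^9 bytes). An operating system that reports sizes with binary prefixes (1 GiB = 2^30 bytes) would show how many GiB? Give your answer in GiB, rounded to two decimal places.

480 GB = 480 × 10^9 bytes = 480,000,000,000 bytes
1 GiB = 2^30 bytes = 1,073,741,824 bytes
480,000,000,000 / 1,073,741,824 = 447.03 GiB

447.03 GiB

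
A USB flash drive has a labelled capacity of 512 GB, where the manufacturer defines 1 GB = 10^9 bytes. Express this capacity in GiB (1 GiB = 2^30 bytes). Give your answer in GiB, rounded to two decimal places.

476.84 GiB

512 GB = 512 × 10^9 bytes = 512,000,000,000 bytes
1 GiB = 1,073,741,824 bytes
512,000,000,000 / 1,073,741,824 = 476.84 GiB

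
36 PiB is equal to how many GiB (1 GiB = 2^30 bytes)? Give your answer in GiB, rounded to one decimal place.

37,748,736.0 GiB

36 PiB × 1,125,899,906,842,624 bytes/PiB = 40,532,396,646,334,464 bytes
1 GiB = 1,073,741,824 bytes
40,532,396,646,334,464 / 1,073,741,824 = 37,748,736.0 GiB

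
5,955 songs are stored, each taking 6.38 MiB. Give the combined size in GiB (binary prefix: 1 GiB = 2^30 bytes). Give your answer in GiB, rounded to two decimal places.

37.10 GiB

Total = 5,955 × 6.38 MiB = 37992.9 MiB
= 37992.9 × 1,048,576 bytes = 39,838,443,110.4 bytes
1 GiB = 1,073,741,824 bytes
39,838,443,110.4 / 1,073,741,824 = 37.10 GiB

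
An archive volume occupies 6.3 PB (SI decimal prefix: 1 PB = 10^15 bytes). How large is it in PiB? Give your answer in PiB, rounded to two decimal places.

5.60 PiB

6.3 PB = 6.3 × 10^15 bytes = 6,300,000,000,000,000 bytes
1 PiB = 2^50 bytes = 1,125,899,906,842,624 bytes
6,300,000,000,000,000 / 1,125,899,906,842,624 = 5.60 PiB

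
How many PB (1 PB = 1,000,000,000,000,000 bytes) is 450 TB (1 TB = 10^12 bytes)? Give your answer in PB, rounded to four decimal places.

450 TB = 450 × 10^12 bytes = 450,000,000,000,000 bytes
1 PB = 1,000,000,000,000,000 bytes
450,000,000,000,000 / 1,000,000,000,000,000 = 0.4500 PB

0.4500 PB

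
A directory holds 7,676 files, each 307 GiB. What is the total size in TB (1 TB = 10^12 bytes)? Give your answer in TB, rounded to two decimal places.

Total = 7,676 × 307 GiB = 2,356,532 GiB
= 2,356,532 × 1,073,741,824 bytes = 2,530,306,967,994,368 bytes
1 TB = 1,000,000,000,000 bytes
2,530,306,967,994,368 / 1,000,000,000,000 = 2,530.31 TB

2,530.31 TB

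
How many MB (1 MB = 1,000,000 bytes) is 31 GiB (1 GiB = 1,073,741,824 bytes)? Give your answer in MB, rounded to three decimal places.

31 GiB = 31 × 2^30 bytes = 33,285,996,544 bytes
1 MB = 10^6 bytes = 1,000,000 bytes
33,285,996,544 / 1,000,000 = 33,285.997 MB

33,285.997 MB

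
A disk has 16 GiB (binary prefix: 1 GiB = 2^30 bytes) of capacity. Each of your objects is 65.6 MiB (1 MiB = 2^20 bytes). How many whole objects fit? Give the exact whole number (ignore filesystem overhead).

Capacity: 16 GiB = 17,179,869,184 bytes
Per item: 65.6 MiB = 68,786,585.6 bytes
⌊17,179,869,184 / 68,786,585.6⌋ = 249

249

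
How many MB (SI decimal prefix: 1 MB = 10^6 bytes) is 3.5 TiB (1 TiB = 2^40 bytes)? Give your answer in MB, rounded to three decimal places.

3,848,290.697 MB

3.5 TiB = 3.5 × 2^40 bytes = 3,848,290,697,216 bytes
1 MB = 1,000,000 bytes
3,848,290,697,216 / 1,000,000 = 3,848,290.697 MB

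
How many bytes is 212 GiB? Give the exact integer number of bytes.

227,633,266,688 bytes

212 × 1,073,741,824 = 227,633,266,688 bytes  (1 GiB = 2^30 bytes)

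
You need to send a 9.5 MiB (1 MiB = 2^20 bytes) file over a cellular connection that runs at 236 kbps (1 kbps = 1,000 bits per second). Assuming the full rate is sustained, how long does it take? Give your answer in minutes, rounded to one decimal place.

9.5 MiB = 9,961,472 bytes = 79,691,776 bits
236 kbps = 236,000 bits/s
time = 79,691,776 / 236,000 = 337.68 s
337.68 s / 60 = 5.6 minutes

5.6 minutes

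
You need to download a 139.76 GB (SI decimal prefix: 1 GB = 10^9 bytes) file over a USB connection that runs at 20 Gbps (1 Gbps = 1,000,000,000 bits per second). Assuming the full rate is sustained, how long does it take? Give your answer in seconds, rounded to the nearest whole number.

56 seconds

139.76 GB = 139,760,000,000 bytes = 1,118,080,000,000 bits
20 Gbps = 20,000,000,000 bits/s
time = 1,118,080,000,000 / 20,000,000,000 = 56 s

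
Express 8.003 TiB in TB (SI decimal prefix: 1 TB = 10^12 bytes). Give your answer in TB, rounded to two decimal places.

8.80 TB

8.003 TiB = 8.003 × 2^40 bytes = 8,799,391,557,091.328 bytes
1 TB = 10^12 bytes = 1,000,000,000,000 bytes
8,799,391,557,091.328 / 1,000,000,000,000 = 8.80 TB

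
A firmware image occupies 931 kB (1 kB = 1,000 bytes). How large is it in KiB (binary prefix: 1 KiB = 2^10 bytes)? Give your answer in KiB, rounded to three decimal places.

909.180 KiB

931 kB × 1,000 bytes/kB = 931,000 bytes
1 KiB = 2^10 bytes = 1,024 bytes
931,000 / 1,024 = 909.180 KiB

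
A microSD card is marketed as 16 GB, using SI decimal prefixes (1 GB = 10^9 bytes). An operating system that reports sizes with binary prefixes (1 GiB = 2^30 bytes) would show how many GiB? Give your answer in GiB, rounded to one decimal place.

16 GB × 1,000,000,000 bytes/GB = 16,000,000,000 bytes
1 GiB = 2^30 bytes = 1,073,741,824 bytes
16,000,000,000 / 1,073,741,824 = 14.9 GiB

14.9 GiB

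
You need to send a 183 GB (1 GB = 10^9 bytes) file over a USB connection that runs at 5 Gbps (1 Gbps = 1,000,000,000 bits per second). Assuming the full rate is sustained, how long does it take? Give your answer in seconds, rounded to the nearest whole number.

183 GB = 183,000,000,000 bytes = 1,464,000,000,000 bits
5 Gbps = 5,000,000,000 bits/s
time = 1,464,000,000,000 / 5,000,000,000 = 293 s

293 seconds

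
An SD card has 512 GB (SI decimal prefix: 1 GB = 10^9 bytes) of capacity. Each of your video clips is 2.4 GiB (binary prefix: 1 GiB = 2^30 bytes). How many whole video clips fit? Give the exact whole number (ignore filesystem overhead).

198

Capacity: 512 GB = 512,000,000,000 bytes
Per item: 2.4 GiB = 2,576,980,377.6 bytes
⌊512,000,000,000 / 2,576,980,377.6⌋ = 198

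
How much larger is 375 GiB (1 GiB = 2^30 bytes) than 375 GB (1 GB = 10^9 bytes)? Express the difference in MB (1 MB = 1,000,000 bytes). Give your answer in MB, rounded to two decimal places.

27,653.18 MB

375 GiB = 375 × 1,073,741,824 = 402,653,184,000 bytes
375 GB = 375 × 1,000,000,000 = 375,000,000,000 bytes
difference = 27,653,184,000 bytes
27,653,184,000 / 1,000,000 = 27,653.18 MB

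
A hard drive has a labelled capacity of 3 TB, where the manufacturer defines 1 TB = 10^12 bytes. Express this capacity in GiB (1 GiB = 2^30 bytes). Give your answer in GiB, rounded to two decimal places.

3 TB = 3 × 10^12 bytes = 3,000,000,000,000 bytes
1 GiB = 1,073,741,824 bytes
3,000,000,000,000 / 1,073,741,824 = 2,793.97 GiB

2,793.97 GiB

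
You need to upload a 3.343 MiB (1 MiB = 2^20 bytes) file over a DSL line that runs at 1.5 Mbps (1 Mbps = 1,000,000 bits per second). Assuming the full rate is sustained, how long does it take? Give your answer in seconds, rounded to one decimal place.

3.343 MiB = 3,505,389.568 bytes = 28,043,116.544 bits
1.5 Mbps = 1,500,000 bits/s
time = 28,043,116.544 / 1,500,000 = 18.7 s

18.7 seconds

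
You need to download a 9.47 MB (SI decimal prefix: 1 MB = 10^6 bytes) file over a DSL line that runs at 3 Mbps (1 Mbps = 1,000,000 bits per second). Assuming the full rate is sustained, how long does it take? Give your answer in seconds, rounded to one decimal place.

25.3 seconds

9.47 MB = 9,470,000 bytes = 75,760,000 bits
3 Mbps = 3,000,000 bits/s
time = 75,760,000 / 3,000,000 = 25.3 s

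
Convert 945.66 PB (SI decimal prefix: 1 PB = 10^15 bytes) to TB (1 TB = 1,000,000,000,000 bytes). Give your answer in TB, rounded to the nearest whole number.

945,660 TB

945.66 PB × 1,000,000,000,000,000 bytes/PB = 945,660,000,000,000,000 bytes
1 TB = 1,000,000,000,000 bytes
945,660,000,000,000,000 / 1,000,000,000,000 = 945,660 TB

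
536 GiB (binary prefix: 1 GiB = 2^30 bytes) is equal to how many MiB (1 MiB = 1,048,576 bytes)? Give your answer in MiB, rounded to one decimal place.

536 GiB = 536 × 2^30 bytes = 575,525,617,664 bytes
1 MiB = 2^20 bytes = 1,048,576 bytes
575,525,617,664 / 1,048,576 = 548,864.0 MiB

548,864.0 MiB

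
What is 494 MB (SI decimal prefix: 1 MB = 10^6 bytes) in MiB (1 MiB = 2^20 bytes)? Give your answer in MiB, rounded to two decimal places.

494 MB × 1,000,000 bytes/MB = 494,000,000 bytes
1 MiB = 2^20 bytes = 1,048,576 bytes
494,000,000 / 1,048,576 = 471.12 MiB

471.12 MiB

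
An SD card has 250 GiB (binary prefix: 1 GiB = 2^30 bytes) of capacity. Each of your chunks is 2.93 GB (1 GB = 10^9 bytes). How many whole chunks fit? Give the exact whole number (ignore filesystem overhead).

Capacity: 250 GiB = 268,435,456,000 bytes
Per item: 2.93 GB = 2,930,000,000 bytes
⌊268,435,456,000 / 2,930,000,000⌋ = 91

91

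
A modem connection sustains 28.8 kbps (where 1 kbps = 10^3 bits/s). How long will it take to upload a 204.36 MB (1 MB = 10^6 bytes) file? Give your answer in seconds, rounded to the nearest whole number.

204.36 MB = 204,360,000 bytes = 1,634,880,000 bits
28.8 kbps = 28,800 bits/s
time = 1,634,880,000 / 28,800 = 56,767 s

56,767 seconds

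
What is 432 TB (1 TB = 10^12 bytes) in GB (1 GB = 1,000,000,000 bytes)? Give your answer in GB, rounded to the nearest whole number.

432 TB × 1,000,000,000,000 bytes/TB = 432,000,000,000,000 bytes
1 GB = 1,000,000,000 bytes
432,000,000,000,000 / 1,000,000,000 = 432,000 GB

432,000 GB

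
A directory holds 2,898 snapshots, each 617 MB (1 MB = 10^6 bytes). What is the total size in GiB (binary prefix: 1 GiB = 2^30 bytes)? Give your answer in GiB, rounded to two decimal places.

1,665.27 GiB

Total = 2,898 × 617 MB = 1,788,066 MB
= 1,788,066 × 1,000,000 bytes = 1,788,066,000,000 bytes
1 GiB = 1,073,741,824 bytes
1,788,066,000,000 / 1,073,741,824 = 1,665.27 GiB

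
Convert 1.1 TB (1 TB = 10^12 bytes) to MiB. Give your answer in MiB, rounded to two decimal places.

1.1 TB × 1,000,000,000,000 bytes/TB = 1,100,000,000,000 bytes
1 MiB = 2^20 bytes = 1,048,576 bytes
1,100,000,000,000 / 1,048,576 = 1,049,041.75 MiB

1,049,041.75 MiB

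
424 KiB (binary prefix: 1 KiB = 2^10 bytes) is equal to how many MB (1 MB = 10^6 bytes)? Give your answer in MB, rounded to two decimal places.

424 KiB = 424 × 2^10 bytes = 434,176 bytes
1 MB = 1,000,000 bytes
434,176 / 1,000,000 = 0.43 MB

0.43 MB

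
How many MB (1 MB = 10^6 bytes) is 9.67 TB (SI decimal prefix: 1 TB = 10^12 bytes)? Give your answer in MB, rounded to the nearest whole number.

9.67 TB = 9.67 × 10^12 bytes = 9,670,000,000,000 bytes
1 MB = 1,000,000 bytes
9,670,000,000,000 / 1,000,000 = 9,670,000 MB

9,670,000 MB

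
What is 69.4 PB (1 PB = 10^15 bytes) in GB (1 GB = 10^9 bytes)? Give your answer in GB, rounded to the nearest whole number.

69.4 PB × 1,000,000,000,000,000 bytes/PB = 69,400,000,000,000,000 bytes
1 GB = 1,000,000,000 bytes
69,400,000,000,000,000 / 1,000,000,000 = 69,400,000 GB

69,400,000 GB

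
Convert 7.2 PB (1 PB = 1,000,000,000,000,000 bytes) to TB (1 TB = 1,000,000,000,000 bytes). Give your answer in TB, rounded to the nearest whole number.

7,200 TB

7.2 PB = 7.2 × 10^15 bytes = 7,200,000,000,000,000 bytes
1 TB = 10^12 bytes = 1,000,000,000,000 bytes
7,200,000,000,000,000 / 1,000,000,000,000 = 7,200 TB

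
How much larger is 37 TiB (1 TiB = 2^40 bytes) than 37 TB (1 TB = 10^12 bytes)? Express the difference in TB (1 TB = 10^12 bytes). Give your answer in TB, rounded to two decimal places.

3.68 TB

37 TiB = 37 × 1,099,511,627,776 = 40,681,930,227,712 bytes
37 TB = 37 × 1,000,000,000,000 = 37,000,000,000,000 bytes
difference = 3,681,930,227,712 bytes
3,681,930,227,712 / 1,000,000,000,000 = 3.68 TB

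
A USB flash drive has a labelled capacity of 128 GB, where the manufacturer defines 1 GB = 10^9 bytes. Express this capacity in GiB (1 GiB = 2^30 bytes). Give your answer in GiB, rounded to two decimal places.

119.21 GiB

128 GB × 1,000,000,000 bytes/GB = 128,000,000,000 bytes
1 GiB = 2^30 bytes = 1,073,741,824 bytes
128,000,000,000 / 1,073,741,824 = 119.21 GiB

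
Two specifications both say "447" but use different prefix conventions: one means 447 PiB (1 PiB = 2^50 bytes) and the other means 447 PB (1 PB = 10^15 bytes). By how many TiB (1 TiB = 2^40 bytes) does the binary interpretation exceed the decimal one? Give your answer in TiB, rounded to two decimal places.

447 PiB = 447 × 1,125,899,906,842,624 = 503,277,258,358,652,928 bytes
447 PB = 447 × 1,000,000,000,000,000 = 447,000,000,000,000,000 bytes
difference = 56,277,258,358,652,928 bytes
56,277,258,358,652,928 / 1,099,511,627,776 = 51,183.87 TiB

51,183.87 TiB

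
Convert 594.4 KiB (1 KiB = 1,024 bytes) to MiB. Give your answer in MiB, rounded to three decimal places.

594.4 KiB = 594.4 × 2^10 bytes = 608,665.6 bytes
1 MiB = 1,048,576 bytes
608,665.6 / 1,048,576 = 0.580 MiB

0.580 MiB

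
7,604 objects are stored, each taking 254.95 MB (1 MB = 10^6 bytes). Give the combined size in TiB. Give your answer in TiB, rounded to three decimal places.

Total = 7,604 × 254.95 MB = 1938639.8 MB
= 1938639.8 × 1,000,000 bytes = 1,938,639,800,000 bytes
1 TiB = 1,099,511,627,776 bytes
1,938,639,800,000 / 1,099,511,627,776 = 1.763 TiB

1.763 TiB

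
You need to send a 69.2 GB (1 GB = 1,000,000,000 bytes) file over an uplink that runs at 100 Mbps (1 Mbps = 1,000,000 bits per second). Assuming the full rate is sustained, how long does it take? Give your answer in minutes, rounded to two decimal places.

92.27 minutes

69.2 GB = 69,200,000,000 bytes = 553,600,000,000 bits
100 Mbps = 100,000,000 bits/s
time = 553,600,000,000 / 100,000,000 = 5,536.000 s
5,536.000 s / 60 = 92.27 minutes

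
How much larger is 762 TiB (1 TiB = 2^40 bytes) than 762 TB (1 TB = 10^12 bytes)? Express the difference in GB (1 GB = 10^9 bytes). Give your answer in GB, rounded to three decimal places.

762 TiB = 762 × 1,099,511,627,776 = 837,827,860,365,312 bytes
762 TB = 762 × 1,000,000,000,000 = 762,000,000,000,000 bytes
difference = 75,827,860,365,312 bytes
75,827,860,365,312 / 1,000,000,000 = 75,827.860 GB

75,827.860 GB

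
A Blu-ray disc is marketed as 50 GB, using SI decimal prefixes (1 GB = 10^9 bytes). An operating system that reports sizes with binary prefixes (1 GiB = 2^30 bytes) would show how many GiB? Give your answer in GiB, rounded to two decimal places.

46.57 GiB

50 GB = 50 × 10^9 bytes = 50,000,000,000 bytes
1 GiB = 2^30 bytes = 1,073,741,824 bytes
50,000,000,000 / 1,073,741,824 = 46.57 GiB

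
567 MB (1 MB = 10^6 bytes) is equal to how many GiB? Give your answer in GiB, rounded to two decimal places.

567 MB = 567 × 10^6 bytes = 567,000,000 bytes
1 GiB = 2^30 bytes = 1,073,741,824 bytes
567,000,000 / 1,073,741,824 = 0.53 GiB

0.53 GiB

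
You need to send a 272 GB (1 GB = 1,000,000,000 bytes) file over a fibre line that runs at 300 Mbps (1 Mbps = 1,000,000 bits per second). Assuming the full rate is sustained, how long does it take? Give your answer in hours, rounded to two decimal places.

2.01 hours

272 GB = 272,000,000,000 bytes = 2,176,000,000,000 bits
300 Mbps = 300,000,000 bits/s
time = 2,176,000,000,000 / 300,000,000 = 7,253.3333 s
7,253.3333 s / 3600 = 2.01 hours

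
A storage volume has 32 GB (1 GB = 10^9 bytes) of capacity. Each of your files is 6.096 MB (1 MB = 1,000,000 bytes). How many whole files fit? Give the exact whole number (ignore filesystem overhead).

Capacity: 32 GB = 32,000,000,000 bytes
Per item: 6.096 MB = 6,096,000 bytes
⌊32,000,000,000 / 6,096,000⌋ = 5,249

5,249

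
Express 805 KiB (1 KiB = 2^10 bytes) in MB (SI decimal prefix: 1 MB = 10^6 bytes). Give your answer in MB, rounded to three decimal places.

0.824 MB

805 KiB = 805 × 2^10 bytes = 824,320 bytes
1 MB = 10^6 bytes = 1,000,000 bytes
824,320 / 1,000,000 = 0.824 MB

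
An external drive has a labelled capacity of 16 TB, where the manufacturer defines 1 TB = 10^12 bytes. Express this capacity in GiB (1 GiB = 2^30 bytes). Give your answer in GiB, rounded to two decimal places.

14,901.16 GiB

16 TB = 16 × 10^12 bytes = 16,000,000,000,000 bytes
1 GiB = 1,073,741,824 bytes
16,000,000,000,000 / 1,073,741,824 = 14,901.16 GiB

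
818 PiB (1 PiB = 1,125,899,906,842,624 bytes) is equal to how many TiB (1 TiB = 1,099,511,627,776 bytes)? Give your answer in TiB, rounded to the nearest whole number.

818 PiB = 818 × 2^50 bytes = 920,986,123,797,266,432 bytes
1 TiB = 1,099,511,627,776 bytes
920,986,123,797,266,432 / 1,099,511,627,776 = 837,632 TiB

837,632 TiB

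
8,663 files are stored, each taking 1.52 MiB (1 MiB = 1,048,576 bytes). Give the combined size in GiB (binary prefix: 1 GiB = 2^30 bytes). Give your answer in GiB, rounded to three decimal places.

Total = 8,663 × 1.52 MiB = 13167.76 MiB
= 13167.76 × 1,048,576 bytes = 13,807,397,109.76 bytes
1 GiB = 1,073,741,824 bytes
13,807,397,109.76 / 1,073,741,824 = 12.859 GiB

12.859 GiB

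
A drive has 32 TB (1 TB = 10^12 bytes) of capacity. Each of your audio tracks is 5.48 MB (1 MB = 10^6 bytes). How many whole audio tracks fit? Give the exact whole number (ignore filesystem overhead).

Capacity: 32 TB = 32,000,000,000,000 bytes
Per item: 5.48 MB = 5,480,000 bytes
⌊32,000,000,000,000 / 5,480,000⌋ = 5,839,416

5,839,416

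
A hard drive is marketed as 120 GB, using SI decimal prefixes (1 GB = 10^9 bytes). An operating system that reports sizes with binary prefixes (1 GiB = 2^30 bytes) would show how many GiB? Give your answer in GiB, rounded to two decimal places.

120 GB × 1,000,000,000 bytes/GB = 120,000,000,000 bytes
1 GiB = 1,073,741,824 bytes
120,000,000,000 / 1,073,741,824 = 111.76 GiB

111.76 GiB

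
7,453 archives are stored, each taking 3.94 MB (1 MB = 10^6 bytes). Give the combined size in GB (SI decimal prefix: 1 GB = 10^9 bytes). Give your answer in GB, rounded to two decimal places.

Total = 7,453 × 3.94 MB = 29364.82 MB
= 29364.82 × 1,000,000 bytes = 29,364,820,000 bytes
1 GB = 1,000,000,000 bytes
29,364,820,000 / 1,000,000,000 = 29.36 GB

29.36 GB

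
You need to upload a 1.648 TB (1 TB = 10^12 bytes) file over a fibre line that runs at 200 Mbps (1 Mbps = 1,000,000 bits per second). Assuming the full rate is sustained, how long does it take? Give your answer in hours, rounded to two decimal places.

18.31 hours

1.648 TB = 1,648,000,000,000 bytes = 13,184,000,000,000 bits
200 Mbps = 200,000,000 bits/s
time = 13,184,000,000,000 / 200,000,000 = 65,920.0000 s
65,920.0000 s / 3600 = 18.31 hours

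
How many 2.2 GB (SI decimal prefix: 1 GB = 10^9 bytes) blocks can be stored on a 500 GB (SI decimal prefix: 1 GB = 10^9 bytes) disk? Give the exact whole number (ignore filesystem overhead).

Capacity: 500 GB = 500,000,000,000 bytes
Per item: 2.2 GB = 2,200,000,000 bytes
⌊500,000,000,000 / 2,200,000,000⌋ = 227

227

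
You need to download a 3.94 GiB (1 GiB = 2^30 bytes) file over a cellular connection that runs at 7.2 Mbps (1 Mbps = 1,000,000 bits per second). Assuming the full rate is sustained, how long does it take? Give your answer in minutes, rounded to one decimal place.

3.94 GiB = 4,230,542,786.56 bytes = 33,844,342,292.48 bits
7.2 Mbps = 7,200,000 bits/s
time = 33,844,342,292.48 / 7,200,000 = 4,700.60 s
4,700.60 s / 60 = 78.3 minutes

78.3 minutes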